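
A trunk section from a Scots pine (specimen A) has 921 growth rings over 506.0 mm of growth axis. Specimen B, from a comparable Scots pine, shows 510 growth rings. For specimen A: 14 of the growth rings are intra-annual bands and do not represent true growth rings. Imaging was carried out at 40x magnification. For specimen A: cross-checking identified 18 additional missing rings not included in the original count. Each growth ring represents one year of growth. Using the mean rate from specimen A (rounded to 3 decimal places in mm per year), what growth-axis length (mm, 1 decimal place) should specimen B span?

Specimen A: adjusted count: 921 − 14 + 18 = 925 growth rings.
A: Extension rate ≈ 506.0 / 925 = 0.547 mm/year.
B's length ≈ 0.547 × 510 = 279.0 mm.

279.0 mm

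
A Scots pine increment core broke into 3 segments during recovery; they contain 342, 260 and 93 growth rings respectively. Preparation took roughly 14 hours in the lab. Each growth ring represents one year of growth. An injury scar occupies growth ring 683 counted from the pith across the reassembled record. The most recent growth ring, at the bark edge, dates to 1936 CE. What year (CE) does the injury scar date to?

1924 CE

Total growth rings = 342 + 260 + 93 = 695.
695 − 683 = 12 growth rings lie beyond the injury scar toward the bark edge.
1936 − 12 = 1924 CE.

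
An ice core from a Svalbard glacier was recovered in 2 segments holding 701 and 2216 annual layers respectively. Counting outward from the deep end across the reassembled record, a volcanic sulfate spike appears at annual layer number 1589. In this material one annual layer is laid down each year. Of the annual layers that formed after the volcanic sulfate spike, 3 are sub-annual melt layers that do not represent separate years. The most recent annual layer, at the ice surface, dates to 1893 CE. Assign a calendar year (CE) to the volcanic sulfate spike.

568 CE

Total annual layers = 701 + 2216 = 2917.
Between annual layer 1589 and the ice surface there are 2917 − 1589 = 1328 annual layers.
1328 − 3 false = 1325 true annual layers after the volcanic sulfate spike.
1893 − 1325 = 568 CE.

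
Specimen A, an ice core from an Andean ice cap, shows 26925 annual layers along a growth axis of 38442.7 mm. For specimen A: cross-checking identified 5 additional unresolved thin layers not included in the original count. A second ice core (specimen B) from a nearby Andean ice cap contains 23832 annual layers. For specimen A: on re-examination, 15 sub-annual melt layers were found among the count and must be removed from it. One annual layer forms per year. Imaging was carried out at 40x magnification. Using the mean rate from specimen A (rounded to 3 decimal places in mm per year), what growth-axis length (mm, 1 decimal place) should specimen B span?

Specimen A: true annual layer count = 26925 − 15 + 5 = 26915.
A: Mean rate = 38442.7 mm / 26915 years ≈ 1.428 mm/year.
Length of B = 1.428 × 23832 = 34032.1 mm.

34032.1 mm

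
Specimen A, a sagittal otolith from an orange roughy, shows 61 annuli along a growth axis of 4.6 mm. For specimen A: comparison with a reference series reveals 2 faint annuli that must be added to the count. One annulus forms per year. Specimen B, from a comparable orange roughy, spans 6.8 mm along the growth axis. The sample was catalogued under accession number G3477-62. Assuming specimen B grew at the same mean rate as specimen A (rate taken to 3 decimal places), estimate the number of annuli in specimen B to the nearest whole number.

93 annuli

Specimen A: adjusted count: 61 + 2 = 63 annuli.
A: Extension rate ≈ 4.6 / 63 = 0.073 mm/yr.
B spans 6.8 / 0.073 = 93.15 years ≈ 93 annuli.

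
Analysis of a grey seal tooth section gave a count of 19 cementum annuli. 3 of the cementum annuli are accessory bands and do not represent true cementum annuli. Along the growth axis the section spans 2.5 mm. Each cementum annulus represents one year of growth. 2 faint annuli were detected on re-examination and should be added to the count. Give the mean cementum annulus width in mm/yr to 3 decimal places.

Adjusted count: 19 − 3 + 2 = 18 cementum annuli.
Mean rate = 2.5 mm / 18 years ≈ 0.139 mm/yr.

0.139 mm/yr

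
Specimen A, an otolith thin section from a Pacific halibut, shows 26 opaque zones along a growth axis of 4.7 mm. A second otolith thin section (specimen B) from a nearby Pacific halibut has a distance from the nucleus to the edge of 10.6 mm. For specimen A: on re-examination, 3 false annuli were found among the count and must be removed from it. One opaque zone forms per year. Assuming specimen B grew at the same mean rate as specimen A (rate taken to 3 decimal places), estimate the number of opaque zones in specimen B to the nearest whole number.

52 opaque zones

Specimen A: true opaque zone count = 26 − 3 = 23.
A: 4.7 mm over 23 years gives 4.7 / 23 ≈ 0.204 mm/yr.
B spans 10.6 / 0.204 = 51.96 years ≈ 52 opaque zones.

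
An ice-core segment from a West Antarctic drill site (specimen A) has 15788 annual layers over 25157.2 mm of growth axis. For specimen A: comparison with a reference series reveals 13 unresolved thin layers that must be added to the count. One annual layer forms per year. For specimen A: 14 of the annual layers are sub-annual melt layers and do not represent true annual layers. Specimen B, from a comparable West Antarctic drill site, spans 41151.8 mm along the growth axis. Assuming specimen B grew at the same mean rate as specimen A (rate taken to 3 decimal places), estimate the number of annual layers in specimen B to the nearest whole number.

Specimen A: after corrections the count is 15788 − 14 + 13 = 15787 annual layers.
A: Mean rate = 25157.2 mm / 15787 years ≈ 1.594 mm/yr.
B spans 41151.8 / 1.594 = 25816.69 years ≈ 25817 annual layers.

25817 annual layers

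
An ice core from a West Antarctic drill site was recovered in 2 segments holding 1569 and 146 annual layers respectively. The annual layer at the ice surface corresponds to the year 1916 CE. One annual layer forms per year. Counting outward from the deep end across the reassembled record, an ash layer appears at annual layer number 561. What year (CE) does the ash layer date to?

Total annual layers = 1569 + 146 = 1715.
1715 − 561 = 1154 annual layers lie beyond the ash layer toward the ice surface.
The annual layer at the ice surface is 1916 CE, so the ash layer dates to 1916 − 1154 = 762 CE.

762 CE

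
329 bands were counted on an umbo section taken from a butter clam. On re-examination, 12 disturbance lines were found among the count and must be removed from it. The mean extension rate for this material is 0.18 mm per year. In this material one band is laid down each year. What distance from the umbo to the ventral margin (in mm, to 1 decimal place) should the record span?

True band count = 329 − 12 = 317.
Length ≈ 0.18 × 317 = 57.1 mm.

57.1 mm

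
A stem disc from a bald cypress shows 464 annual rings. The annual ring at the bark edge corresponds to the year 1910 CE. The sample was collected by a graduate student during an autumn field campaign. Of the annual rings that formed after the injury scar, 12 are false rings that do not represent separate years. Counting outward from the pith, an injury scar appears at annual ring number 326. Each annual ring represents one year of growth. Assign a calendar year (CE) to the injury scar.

Between annual ring 326 and the bark edge there are 464 − 326 = 138 annual rings.
Removing the 12 false annual rings leaves 138 − 12 = 126 true annual rings beyond the injury scar.
1910 − 126 = 1784 CE.

1784 CE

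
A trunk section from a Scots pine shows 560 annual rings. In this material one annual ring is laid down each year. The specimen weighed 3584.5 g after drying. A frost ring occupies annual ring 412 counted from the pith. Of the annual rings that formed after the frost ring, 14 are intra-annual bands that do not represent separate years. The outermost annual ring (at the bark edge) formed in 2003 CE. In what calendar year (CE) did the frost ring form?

1869 CE

Between annual ring 412 and the bark edge there are 560 − 412 = 148 annual rings.
148 − 14 false = 134 true annual rings after the frost ring.
Counting back 134 years from 2003 CE places the frost ring in 2003 − 134 = 1869 CE.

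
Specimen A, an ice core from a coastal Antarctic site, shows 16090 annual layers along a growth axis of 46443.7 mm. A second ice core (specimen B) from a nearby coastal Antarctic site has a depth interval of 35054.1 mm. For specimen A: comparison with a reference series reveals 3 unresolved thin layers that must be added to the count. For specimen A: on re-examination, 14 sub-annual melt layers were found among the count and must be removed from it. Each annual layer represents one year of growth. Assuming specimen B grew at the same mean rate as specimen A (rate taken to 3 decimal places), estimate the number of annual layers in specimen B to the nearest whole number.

Specimen A: true annual layer count = 16090 − 14 + 3 = 16079.
A: Mean rate = 46443.7 mm / 16079 years ≈ 2.888 mm/year.
B spans 35054.1 / 2.888 = 12137.85 years ≈ 12138 annual layers.

12138 annual layers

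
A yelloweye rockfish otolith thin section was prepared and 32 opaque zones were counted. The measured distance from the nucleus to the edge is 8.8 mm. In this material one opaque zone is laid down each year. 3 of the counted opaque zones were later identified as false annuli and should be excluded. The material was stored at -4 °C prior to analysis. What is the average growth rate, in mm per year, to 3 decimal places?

Adjusted count: 32 − 3 = 29 opaque zones.
Extension rate ≈ 8.8 / 29 = 0.303 mm per year.

0.303 mm per year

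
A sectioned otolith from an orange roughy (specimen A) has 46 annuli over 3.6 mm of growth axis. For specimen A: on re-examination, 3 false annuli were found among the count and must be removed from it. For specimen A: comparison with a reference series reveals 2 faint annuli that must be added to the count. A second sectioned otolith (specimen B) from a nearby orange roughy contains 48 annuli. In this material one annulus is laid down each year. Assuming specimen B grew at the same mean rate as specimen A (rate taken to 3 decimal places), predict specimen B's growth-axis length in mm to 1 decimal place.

3.8 mm

Specimen A: correcting the raw count gives 46 − 3 + 2 = 45 true annuli.
A: 3.6 mm over 45 years gives 3.6 / 45 ≈ 0.080 mm/yr.
For B, 0.080 mm/year × 48 years = 3.8 mm.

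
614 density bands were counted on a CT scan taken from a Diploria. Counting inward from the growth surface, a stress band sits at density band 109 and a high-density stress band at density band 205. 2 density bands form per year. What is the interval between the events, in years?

Separation: 205 − 109 = 96 density bands.
96 density bands at 2 per year is 96 / 2 = 48 years.

48 years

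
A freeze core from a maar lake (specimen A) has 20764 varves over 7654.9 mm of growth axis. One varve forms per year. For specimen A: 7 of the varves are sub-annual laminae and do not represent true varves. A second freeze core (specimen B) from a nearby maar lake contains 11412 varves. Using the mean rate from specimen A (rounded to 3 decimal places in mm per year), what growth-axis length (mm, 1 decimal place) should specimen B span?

Specimen A: adjusted count: 20764 − 7 = 20757 varves.
A: Mean rate = 7654.9 mm / 20757 years ≈ 0.369 mm/yr.
B's length ≈ 0.369 × 11412 = 4211.0 mm.

4211.0 mm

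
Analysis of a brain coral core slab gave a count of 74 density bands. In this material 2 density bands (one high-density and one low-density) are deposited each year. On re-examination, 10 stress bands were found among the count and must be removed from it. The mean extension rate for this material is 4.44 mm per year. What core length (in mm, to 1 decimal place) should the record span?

True density band count = 74 − 10 = 64.
Dividing by 2 density bands per year: 64 / 2 = 32 years.
Predicted length = 4.44 mm/year × 32 years = 142.1 mm.

142.1 mm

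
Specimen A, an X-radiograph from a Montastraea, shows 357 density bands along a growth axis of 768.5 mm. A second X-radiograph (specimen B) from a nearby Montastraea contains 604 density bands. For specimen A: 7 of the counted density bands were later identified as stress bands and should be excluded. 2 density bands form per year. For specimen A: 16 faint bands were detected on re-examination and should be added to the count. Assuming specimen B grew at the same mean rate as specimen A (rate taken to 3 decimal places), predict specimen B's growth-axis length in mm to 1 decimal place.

Specimen A: true density band count = 357 − 7 + 16 = 366.
Specimen A: 366 density bands at 2 per year is 366 / 2 = 183 years.
A: Mean rate = 768.5 mm / 183 years ≈ 4.199 mm/year.
Specimen B: 604 density bands at 2 per year is 604 / 2 = 302 years. Length of B = 4.199 × 302 = 1268.1 mm.

1268.1 mm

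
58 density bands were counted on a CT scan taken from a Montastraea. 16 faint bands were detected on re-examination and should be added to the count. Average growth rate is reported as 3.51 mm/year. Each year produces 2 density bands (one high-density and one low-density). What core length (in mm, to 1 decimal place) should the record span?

True density band count = 58 + 16 = 74.
Dividing by 2 density bands per year: 74 / 2 = 37 years.
Length ≈ 3.51 × 37 = 129.9 mm.

129.9 mm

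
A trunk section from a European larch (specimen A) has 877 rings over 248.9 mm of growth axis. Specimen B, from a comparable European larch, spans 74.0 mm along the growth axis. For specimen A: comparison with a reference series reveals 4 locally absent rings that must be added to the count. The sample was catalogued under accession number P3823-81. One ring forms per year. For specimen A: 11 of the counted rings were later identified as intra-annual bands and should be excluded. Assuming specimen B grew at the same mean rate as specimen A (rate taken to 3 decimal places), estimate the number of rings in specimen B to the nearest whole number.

Specimen A: adjusted count: 877 − 11 + 4 = 870 rings.
A: Mean rate = 248.9 mm / 870 years ≈ 0.286 mm/year.
B spans 74.0 / 0.286 = 258.74 years ≈ 259 rings.

259 rings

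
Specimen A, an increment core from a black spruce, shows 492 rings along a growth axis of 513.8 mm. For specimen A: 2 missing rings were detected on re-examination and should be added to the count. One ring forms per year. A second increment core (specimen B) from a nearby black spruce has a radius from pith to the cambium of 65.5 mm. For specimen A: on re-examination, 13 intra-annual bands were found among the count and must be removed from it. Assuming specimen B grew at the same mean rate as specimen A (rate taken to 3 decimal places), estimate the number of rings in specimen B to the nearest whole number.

Specimen A: true ring count = 492 − 13 + 2 = 481.
A: Mean rate = 513.8 mm / 481 years ≈ 1.068 mm/yr.
B spans 65.5 / 1.068 = 61.33 years ≈ 61 rings.

61 rings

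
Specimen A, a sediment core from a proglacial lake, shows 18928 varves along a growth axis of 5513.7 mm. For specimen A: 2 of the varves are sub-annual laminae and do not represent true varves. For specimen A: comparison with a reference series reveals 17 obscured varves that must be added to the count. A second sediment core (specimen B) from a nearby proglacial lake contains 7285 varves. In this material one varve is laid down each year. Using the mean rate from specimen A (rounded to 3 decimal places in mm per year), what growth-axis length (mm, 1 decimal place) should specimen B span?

2119.9 mm

Specimen A: correcting the raw count gives 18928 − 2 + 17 = 18943 true varves.
A: Extension rate ≈ 5513.7 / 18943 = 0.291 mm/year.
For B, 0.291 mm/year × 7285 years = 2119.9 mm.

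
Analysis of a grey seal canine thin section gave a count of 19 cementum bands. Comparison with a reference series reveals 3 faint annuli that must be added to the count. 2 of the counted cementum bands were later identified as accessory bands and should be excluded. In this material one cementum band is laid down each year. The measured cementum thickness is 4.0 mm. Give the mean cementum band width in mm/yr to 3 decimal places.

0.200 mm/yr

Correcting the raw count gives 19 − 2 + 3 = 20 true cementum bands.
Mean rate = 4.0 mm / 20 years ≈ 0.200 mm/yr.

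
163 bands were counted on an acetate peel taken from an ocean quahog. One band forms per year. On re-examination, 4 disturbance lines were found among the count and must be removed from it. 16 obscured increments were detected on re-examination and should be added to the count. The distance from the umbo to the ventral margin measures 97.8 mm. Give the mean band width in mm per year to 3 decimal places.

0.559 mm per year

Correcting the raw count gives 163 − 4 + 16 = 175 true bands.
Extension rate ≈ 97.8 / 175 = 0.559 mm per year.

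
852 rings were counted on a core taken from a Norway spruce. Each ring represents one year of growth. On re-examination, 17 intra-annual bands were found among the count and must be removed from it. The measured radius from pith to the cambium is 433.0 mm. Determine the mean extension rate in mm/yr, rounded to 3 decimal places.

0.519 mm/yr

True ring count = 852 − 17 = 835.
Mean rate = 433.0 mm / 835 years ≈ 0.519 mm/yr.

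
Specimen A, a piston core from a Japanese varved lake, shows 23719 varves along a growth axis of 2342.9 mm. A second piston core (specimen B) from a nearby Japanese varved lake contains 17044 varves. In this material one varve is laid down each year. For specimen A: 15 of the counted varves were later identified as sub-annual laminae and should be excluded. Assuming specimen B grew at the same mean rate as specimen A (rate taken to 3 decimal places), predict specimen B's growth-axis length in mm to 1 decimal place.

1687.4 mm

Specimen A: true varve count = 23719 − 15 = 23704.
A: 2342.9 mm over 23704 years gives 2342.9 / 23704 ≈ 0.099 mm/yr.
Length of B = 0.099 × 17044 = 1687.4 mm.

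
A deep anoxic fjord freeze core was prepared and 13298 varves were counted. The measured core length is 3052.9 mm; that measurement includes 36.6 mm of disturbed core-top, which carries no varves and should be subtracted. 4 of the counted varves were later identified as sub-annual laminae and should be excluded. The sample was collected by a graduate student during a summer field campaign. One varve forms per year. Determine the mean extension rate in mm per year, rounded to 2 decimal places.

Adjusted count: 13298 − 4 = 13294 varves.
The growth record spans 3052.9 − 36.6 = 3016.3 mm.
Mean rate = 3016.3 mm / 13294 years ≈ 0.23 mm per year.

0.23 mm per year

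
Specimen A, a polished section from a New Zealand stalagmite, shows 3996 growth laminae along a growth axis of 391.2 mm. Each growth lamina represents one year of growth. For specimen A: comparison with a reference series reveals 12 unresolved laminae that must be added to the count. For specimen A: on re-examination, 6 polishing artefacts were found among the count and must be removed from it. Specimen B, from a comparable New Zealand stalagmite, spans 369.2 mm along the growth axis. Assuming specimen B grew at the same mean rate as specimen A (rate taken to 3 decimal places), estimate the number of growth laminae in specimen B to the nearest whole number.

Specimen A: adjusted count: 3996 − 6 + 12 = 4002 growth laminae.
A: Extension rate ≈ 391.2 / 4002 = 0.098 mm per year.
Specimen B: 369.2 mm / 0.098 mm per year = 3767.35 years ≈ 3767 growth laminae.

3767 growth laminae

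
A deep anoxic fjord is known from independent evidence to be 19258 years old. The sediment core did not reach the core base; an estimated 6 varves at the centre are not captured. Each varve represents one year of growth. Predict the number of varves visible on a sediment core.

One varve per year gives 19258 varves over 19258 years.
Less the 6 uncaptured varves: 19258 − 6 = 19252.

19252 varves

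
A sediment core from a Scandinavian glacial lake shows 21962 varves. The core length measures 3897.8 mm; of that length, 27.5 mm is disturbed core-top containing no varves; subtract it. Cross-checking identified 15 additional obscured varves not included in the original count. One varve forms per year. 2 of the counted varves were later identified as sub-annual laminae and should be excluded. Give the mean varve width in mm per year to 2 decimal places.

True varve count = 21962 − 2 + 15 = 21975.
Removing the 27.5 mm offcut leaves 3897.8 − 27.5 = 3870.3 mm.
Extension rate ≈ 3870.3 / 21975 = 0.18 mm per year.

0.18 mm per year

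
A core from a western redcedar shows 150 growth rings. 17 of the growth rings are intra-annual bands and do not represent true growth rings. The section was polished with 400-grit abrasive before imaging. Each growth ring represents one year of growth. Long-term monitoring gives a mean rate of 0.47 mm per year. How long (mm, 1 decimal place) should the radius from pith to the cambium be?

After corrections the count is 150 − 17 = 133 growth rings.
133 years at 0.47 mm/year gives 0.47 × 133 = 62.5 mm.

62.5 mm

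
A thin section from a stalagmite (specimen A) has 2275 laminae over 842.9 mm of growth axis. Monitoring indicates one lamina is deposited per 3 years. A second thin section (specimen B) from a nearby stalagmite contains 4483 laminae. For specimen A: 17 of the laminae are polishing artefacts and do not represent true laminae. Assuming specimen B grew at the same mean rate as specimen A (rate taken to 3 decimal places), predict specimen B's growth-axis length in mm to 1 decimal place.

1667.7 mm

Specimen A: after corrections the count is 2275 − 17 = 2258 laminae.
Specimen A: at 3 years per lamina, 2258 × 3 = 6774 years.
A: Mean rate = 842.9 mm / 6774 years ≈ 0.124 mm per year.
Specimen B: at 3 years per lamina, 4483 × 3 = 13449 years. Length of B = 0.124 × 13449 = 1667.7 mm.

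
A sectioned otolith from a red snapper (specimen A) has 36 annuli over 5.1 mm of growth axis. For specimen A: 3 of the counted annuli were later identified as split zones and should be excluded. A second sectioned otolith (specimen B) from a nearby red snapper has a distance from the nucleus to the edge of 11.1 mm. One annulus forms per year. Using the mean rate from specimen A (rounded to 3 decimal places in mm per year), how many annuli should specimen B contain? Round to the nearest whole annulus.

72 annuli

Specimen A: adjusted count: 36 − 3 = 33 annuli.
A: Mean rate = 5.1 mm / 33 years ≈ 0.155 mm/year.
For B, 11.1 / 0.155 = 71.61 years ≈ 72 annuli.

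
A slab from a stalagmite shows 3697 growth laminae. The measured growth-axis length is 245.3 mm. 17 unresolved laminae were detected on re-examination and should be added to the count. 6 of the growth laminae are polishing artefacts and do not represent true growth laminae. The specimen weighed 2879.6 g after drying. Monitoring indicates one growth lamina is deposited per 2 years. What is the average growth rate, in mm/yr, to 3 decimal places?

0.033 mm/yr

Correcting the raw count gives 3697 − 6 + 17 = 3708 true growth laminae.
3708 growth laminae at 2 years each span 3708 × 2 = 7416 years.
245.3 mm over 7416 years gives 245.3 / 7416 ≈ 0.033 mm/yr.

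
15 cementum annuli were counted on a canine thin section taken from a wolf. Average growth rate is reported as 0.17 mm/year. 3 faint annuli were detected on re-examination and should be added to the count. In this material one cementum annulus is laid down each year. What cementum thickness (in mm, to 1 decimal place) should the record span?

True cementum annulus count = 15 + 3 = 18.
18 years at 0.17 mm/year gives 0.17 × 18 = 3.1 mm.

3.1 mm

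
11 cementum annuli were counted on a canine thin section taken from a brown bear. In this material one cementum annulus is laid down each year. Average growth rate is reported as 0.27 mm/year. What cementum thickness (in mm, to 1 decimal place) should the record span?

3.0 mm

11 years of growth are recorded.
11 years at 0.27 mm/year gives 0.27 × 11 = 3.0 mm.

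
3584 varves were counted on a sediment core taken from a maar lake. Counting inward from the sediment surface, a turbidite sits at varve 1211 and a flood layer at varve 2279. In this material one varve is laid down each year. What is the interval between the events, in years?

Separation: 2279 − 1211 = 1068 varves.
One varve per year makes the interval 1068 years.

1068 yr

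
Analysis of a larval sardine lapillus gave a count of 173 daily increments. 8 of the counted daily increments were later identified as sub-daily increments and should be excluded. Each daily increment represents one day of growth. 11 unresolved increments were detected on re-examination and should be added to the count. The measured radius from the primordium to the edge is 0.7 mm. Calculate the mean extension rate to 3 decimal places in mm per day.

Adjusted count: 173 − 8 + 11 = 176 daily increments.
Mean rate = 0.7 mm / 176 days ≈ 0.004 mm per day.

0.004 mm per day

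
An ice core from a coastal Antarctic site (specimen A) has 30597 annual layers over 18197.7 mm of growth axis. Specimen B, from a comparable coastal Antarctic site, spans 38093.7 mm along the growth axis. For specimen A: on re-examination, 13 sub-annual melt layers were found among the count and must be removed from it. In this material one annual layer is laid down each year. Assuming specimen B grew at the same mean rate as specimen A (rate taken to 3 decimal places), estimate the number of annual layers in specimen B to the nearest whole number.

64023 annual layers

Specimen A: correcting the raw count gives 30597 − 13 = 30584 true annual layers.
A: Extension rate ≈ 18197.7 / 30584 = 0.595 mm/yr.
Specimen B: 38093.7 mm / 0.595 mm per year = 64023.03 years ≈ 64023 annual layers.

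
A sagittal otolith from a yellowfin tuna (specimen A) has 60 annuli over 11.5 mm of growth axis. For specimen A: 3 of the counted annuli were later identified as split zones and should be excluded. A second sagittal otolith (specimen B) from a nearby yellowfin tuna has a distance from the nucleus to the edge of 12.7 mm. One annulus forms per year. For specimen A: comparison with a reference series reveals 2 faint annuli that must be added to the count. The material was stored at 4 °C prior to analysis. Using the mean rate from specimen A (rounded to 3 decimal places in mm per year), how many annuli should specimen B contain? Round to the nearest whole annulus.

Specimen A: adjusted count: 60 − 3 + 2 = 59 annuli.
A: 11.5 mm over 59 years gives 11.5 / 59 ≈ 0.195 mm per year.
B spans 12.7 / 0.195 = 65.13 years ≈ 65 annuli.

65 annuli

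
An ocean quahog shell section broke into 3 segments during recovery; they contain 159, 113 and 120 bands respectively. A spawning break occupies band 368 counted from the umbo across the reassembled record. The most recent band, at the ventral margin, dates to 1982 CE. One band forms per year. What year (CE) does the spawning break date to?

Total bands = 159 + 113 + 120 = 392.
The spawning break sits at band 368 from the umbo, so 392 − 368 = 24 bands formed after it.
The band at the ventral margin is 1982 CE, so the spawning break dates to 1982 − 24 = 1958 CE.

1958 CE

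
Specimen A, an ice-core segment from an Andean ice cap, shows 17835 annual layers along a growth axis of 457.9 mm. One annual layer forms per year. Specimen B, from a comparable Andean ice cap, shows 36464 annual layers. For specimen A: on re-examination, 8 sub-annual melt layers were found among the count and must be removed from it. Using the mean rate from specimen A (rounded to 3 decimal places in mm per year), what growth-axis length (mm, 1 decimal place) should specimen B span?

Specimen A: adjusted count: 17835 − 8 = 17827 annual layers.
A: Extension rate ≈ 457.9 / 17827 = 0.026 mm/year.
Length of B = 0.026 × 36464 = 948.1 mm.

948.1 mm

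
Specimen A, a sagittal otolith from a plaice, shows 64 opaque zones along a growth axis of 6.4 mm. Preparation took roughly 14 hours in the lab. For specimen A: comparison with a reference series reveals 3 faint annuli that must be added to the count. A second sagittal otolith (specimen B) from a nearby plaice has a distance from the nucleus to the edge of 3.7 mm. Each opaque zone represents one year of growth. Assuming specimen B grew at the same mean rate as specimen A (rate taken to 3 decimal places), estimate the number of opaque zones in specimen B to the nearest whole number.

39 opaque zones

Specimen A: true opaque zone count = 64 + 3 = 67.
A: 6.4 mm over 67 years gives 6.4 / 67 ≈ 0.096 mm per year.
B spans 3.7 / 0.096 = 38.54 years ≈ 39 opaque zones.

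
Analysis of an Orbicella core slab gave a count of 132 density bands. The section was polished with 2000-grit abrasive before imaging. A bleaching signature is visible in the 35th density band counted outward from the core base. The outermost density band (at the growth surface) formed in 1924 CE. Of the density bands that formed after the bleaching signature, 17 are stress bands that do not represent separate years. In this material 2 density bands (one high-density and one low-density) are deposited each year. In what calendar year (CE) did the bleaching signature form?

1884 CE

132 − 35 = 97 density bands lie beyond the bleaching signature toward the growth surface.
Excluding 17 false density bands: 97 − 17 = 80.
With 2 density bands per year, 80 / 2 = 40 years.
The density band at the growth surface is 1924 CE, so the bleaching signature dates to 1924 − 40 = 1884 CE.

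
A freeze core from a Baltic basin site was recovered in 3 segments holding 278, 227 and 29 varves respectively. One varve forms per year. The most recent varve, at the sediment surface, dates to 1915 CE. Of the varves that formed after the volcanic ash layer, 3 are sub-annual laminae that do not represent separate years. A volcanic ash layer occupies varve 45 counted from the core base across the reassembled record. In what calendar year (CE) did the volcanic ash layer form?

Total varves = 278 + 227 + 29 = 534.
Between varve 45 and the sediment surface there are 534 − 45 = 489 varves.
Removing the 3 false varves leaves 489 − 3 = 486 true varves beyond the volcanic ash layer.
The varve at the sediment surface is 1915 CE, so the volcanic ash layer dates to 1915 − 486 = 1429 CE.

1429 CE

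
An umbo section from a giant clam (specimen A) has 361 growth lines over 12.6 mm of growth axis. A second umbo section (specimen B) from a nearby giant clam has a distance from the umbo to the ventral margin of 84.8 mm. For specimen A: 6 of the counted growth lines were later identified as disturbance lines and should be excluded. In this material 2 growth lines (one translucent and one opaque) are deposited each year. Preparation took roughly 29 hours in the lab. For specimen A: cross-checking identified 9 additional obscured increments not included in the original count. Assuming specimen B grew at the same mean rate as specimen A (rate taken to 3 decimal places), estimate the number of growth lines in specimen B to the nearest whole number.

2458 growth lines

Specimen A: true growth line count = 361 − 6 + 9 = 364.
Specimen A: with 2 growth lines per year, 364 / 2 = 182 years.
A: 12.6 mm over 182 years gives 12.6 / 182 ≈ 0.069 mm/year.
B spans 84.8 / 0.069 = 1228.99 years; at 2 growth lines per year that is 1228.99 × 2 ≈ 2458 growth lines.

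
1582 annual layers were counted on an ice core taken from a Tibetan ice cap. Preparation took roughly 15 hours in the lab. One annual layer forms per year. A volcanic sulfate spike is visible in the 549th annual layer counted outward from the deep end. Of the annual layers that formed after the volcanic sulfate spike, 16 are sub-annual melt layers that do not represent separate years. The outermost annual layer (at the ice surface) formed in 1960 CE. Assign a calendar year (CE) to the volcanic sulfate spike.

943 CE

Between annual layer 549 and the ice surface there are 1582 − 549 = 1033 annual layers.
1033 − 16 false = 1017 true annual layers after the volcanic sulfate spike.
The annual layer at the ice surface is 1960 CE, so the volcanic sulfate spike dates to 1960 − 1017 = 943 CE.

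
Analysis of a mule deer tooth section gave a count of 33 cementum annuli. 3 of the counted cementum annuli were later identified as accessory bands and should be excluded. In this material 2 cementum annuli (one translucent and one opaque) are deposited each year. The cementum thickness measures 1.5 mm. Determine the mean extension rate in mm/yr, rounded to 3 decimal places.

True cementum annulus count = 33 − 3 = 30.
30 cementum annuli at 2 per year is 30 / 2 = 15 years.
1.5 mm over 15 years gives 1.5 / 15 ≈ 0.100 mm/yr.

0.100 mm/yr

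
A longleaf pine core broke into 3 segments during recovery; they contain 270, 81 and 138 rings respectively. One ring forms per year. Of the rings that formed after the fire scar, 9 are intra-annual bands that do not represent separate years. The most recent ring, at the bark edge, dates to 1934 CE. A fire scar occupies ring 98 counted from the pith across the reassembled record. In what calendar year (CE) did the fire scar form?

Total rings = 270 + 81 + 138 = 489.
The fire scar sits at ring 98 from the pith, so 489 − 98 = 391 rings formed after it.
Removing the 9 false rings leaves 391 − 9 = 382 true rings beyond the fire scar.
The ring at the bark edge is 1934 CE, so the fire scar dates to 1934 − 382 = 1552 CE.

1552 CE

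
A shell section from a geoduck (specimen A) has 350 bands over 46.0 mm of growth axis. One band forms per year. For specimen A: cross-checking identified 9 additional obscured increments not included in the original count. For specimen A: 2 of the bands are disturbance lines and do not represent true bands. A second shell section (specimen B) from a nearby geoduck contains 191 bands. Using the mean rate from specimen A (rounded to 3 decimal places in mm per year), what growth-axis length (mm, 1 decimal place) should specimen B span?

24.6 mm

Specimen A: after corrections the count is 350 − 2 + 9 = 357 bands.
A: Mean rate = 46.0 mm / 357 years ≈ 0.129 mm/year.
For B, 0.129 mm/year × 191 years = 24.6 mm.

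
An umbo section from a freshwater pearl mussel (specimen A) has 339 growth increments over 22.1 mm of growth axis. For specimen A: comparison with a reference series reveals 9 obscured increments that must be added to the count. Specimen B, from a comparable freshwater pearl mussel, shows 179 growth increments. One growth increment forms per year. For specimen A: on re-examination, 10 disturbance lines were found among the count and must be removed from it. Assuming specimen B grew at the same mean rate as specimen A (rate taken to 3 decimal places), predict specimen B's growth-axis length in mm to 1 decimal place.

11.6 mm

Specimen A: true growth increment count = 339 − 10 + 9 = 338.
A: 22.1 mm over 338 years gives 22.1 / 338 ≈ 0.065 mm per year.
B's length ≈ 0.065 × 179 = 11.6 mm.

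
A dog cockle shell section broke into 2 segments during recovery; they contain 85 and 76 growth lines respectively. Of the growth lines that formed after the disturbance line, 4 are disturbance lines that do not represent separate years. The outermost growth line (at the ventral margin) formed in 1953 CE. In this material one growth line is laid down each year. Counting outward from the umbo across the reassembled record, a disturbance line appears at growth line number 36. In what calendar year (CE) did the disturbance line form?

Total growth lines = 85 + 76 = 161.
The disturbance line sits at growth line 36 from the umbo, so 161 − 36 = 125 growth lines formed after it.
125 − 4 false = 121 true growth lines after the disturbance line.
Counting back 121 years from 1953 CE places the disturbance line in 1953 − 121 = 1832 CE.

1832 CE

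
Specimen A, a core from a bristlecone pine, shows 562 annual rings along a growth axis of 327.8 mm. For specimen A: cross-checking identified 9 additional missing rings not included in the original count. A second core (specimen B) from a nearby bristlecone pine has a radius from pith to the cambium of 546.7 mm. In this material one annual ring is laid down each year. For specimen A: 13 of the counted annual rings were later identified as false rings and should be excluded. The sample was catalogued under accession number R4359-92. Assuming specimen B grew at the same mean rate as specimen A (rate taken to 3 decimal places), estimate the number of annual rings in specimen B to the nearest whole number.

931 annual rings

Specimen A: correcting the raw count gives 562 − 13 + 9 = 558 true annual rings.
A: Mean rate = 327.8 mm / 558 years ≈ 0.587 mm per year.
For B, 546.7 / 0.587 = 931.35 years ≈ 931 annual rings.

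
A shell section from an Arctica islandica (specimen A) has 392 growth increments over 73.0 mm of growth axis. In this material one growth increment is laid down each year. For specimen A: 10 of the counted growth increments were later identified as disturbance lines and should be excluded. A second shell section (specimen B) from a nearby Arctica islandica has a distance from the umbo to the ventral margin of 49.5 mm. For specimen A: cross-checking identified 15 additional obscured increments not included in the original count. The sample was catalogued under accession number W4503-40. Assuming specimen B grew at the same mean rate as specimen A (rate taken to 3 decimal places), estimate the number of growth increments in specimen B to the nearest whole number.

Specimen A: adjusted count: 392 − 10 + 15 = 397 growth increments.
A: Mean rate = 73.0 mm / 397 years ≈ 0.184 mm per year.
B spans 49.5 / 0.184 = 269.02 years ≈ 269 growth increments.

269 growth increments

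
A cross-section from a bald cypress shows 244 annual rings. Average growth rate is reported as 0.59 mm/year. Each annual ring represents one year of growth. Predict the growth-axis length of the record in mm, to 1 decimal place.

244 years of growth are recorded.
Predicted length = 0.59 mm/year × 244 years = 144.0 mm.

144.0 mm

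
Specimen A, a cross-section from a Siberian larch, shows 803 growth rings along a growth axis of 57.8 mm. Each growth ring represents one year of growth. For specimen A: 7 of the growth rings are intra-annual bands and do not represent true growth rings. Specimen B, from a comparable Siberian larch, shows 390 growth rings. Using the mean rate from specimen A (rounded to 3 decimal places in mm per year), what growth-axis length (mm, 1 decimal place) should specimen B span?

28.5 mm

Specimen A: after corrections the count is 803 − 7 = 796 growth rings.
A: 57.8 mm over 796 years gives 57.8 / 796 ≈ 0.073 mm/year.
For B, 0.073 mm/year × 390 years = 28.5 mm.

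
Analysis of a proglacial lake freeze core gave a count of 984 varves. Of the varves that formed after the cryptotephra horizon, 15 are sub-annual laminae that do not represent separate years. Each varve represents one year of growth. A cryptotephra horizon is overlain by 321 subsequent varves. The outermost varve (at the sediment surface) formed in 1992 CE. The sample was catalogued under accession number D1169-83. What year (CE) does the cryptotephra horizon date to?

1686 CE

321 varves post-date the cryptotephra horizon.
Removing the 15 false varves leaves 321 − 15 = 306 true varves beyond the cryptotephra horizon.
Counting back 306 years from 1992 CE places the cryptotephra horizon in 1992 − 306 = 1686 CE.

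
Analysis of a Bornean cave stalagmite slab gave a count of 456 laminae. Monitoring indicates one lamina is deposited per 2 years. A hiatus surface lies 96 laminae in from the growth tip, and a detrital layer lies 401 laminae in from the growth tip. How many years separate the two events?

Separation: 401 − 96 = 305 laminae.
At 2 years per lamina, 305 × 2 = 610 years.

610 yr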